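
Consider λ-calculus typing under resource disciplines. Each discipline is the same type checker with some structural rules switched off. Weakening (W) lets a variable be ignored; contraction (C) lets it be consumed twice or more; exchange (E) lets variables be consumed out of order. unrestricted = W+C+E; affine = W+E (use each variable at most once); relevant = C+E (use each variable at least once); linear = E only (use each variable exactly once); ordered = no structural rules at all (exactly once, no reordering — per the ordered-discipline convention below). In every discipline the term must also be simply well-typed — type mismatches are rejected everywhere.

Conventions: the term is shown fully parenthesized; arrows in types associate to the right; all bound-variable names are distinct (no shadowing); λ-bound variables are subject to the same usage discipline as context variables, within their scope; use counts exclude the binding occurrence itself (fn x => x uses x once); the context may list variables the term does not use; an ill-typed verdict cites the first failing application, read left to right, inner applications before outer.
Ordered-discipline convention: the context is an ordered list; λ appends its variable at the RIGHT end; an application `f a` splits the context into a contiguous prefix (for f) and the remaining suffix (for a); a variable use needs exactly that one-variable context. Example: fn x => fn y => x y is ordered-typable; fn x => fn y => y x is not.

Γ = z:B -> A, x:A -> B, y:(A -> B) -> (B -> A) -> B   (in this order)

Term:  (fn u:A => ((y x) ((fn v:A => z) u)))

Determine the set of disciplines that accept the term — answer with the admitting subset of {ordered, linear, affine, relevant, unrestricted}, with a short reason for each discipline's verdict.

admitted by: affine, unrestricted
use counts: z ×1, x ×1, y ×1, u (bound) ×1, v (bound) ×0
order of uses: y, x, z, u
typing: ✓ — A -> B
ordered ✗ (v never used (weakening))
linear ✗ (v never used (weakening))
affine ✓ (no duplicate uses among z, x, y, u, v)
relevant ✗ (v never used (weakening))
unrestricted ✓ (simply typable at A -> B; W, C, E all held)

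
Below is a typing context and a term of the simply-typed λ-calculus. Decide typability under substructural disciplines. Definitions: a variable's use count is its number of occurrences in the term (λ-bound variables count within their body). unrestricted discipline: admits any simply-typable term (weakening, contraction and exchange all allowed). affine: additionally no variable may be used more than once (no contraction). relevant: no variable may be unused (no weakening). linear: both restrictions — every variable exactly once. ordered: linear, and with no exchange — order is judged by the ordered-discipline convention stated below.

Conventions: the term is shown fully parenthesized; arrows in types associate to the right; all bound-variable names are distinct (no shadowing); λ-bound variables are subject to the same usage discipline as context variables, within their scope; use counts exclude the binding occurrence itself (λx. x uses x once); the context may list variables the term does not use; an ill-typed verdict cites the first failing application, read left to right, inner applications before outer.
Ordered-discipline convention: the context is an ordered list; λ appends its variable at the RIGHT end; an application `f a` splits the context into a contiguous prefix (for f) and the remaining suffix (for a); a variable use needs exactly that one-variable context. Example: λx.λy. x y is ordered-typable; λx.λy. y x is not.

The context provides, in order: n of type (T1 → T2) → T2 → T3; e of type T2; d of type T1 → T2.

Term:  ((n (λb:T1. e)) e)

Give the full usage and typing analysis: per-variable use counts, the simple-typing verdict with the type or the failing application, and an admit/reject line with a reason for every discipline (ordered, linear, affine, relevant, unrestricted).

variable uses: n: 1, e: 2, d: 0, b (bound): 0
order of uses: n, e, e
typing: well-typed at T3
ordered: ✗, repeated use of e ×2; d, b left unused
linear: ✗, repeated use of e ×2; d, b left unused
affine: ✗, repeated use of e ×2
relevant: ✗, d, b left unused
unrestricted: ✓, typability at T3 is all that's needed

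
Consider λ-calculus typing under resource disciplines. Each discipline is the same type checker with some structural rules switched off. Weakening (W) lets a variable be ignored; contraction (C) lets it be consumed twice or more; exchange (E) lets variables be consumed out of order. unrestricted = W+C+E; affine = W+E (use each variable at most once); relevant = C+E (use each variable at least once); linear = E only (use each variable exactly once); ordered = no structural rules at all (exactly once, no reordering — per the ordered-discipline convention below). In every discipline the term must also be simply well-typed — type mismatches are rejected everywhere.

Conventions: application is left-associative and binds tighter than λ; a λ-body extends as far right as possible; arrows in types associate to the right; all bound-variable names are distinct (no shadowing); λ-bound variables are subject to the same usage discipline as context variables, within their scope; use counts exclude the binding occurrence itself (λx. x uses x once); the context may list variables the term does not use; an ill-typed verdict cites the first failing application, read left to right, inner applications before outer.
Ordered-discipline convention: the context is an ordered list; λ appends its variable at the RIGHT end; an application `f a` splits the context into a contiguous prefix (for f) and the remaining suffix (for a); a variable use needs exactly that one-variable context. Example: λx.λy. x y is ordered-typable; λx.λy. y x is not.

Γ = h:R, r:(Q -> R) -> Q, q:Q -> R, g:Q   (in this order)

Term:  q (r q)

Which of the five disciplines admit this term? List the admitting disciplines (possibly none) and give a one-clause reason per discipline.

accepted by: unrestricted
usage: h ×0; r ×1; q ×2; g ×0
use order (left to right): q, r, q
typing: well-typed — term : R
ordered: ✗ — needs contraction — q ×2; h, g never used (weakening)
linear: ✗ — needs contraction — q ×2; h, g never used (weakening)
affine: ✗ — needs contraction — q ×2
relevant: ✗ — h, g never used (weakening)
unrestricted: ✓ — typability at R is all that's needed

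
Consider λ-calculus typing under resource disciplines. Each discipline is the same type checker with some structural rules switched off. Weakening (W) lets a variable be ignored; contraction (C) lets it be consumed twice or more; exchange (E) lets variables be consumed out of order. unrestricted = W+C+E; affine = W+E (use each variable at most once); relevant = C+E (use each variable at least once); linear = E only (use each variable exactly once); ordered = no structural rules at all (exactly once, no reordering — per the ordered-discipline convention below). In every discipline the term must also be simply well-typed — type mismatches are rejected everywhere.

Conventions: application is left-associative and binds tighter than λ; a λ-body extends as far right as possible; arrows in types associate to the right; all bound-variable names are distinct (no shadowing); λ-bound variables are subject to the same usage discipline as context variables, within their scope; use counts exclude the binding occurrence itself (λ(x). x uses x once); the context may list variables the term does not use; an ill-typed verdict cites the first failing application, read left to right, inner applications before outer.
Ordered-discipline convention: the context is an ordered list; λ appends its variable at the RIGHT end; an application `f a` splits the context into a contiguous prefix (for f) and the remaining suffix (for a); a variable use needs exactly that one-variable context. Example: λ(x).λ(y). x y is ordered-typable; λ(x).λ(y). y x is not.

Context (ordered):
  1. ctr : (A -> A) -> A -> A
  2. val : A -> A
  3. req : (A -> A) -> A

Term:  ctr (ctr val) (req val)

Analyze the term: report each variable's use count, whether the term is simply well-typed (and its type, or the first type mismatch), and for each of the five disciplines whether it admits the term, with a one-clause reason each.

variable uses: ctr ×2; val ×2; req ×1
use order (left to right): ctr, ctr, val, req, val
typing: the term checks, with type A
ordered: ✗ — ctr ×2, val ×2 used more than once (contraction)
linear: ✗ — ctr ×2, val ×2 used more than once (contraction)
affine: ✗ — ctr ×2, val ×2 used more than once (contraction)
relevant: ✓ — ctr, val, req: all used, weakening unneeded
unrestricted: ✓ — typability at A is all that's needed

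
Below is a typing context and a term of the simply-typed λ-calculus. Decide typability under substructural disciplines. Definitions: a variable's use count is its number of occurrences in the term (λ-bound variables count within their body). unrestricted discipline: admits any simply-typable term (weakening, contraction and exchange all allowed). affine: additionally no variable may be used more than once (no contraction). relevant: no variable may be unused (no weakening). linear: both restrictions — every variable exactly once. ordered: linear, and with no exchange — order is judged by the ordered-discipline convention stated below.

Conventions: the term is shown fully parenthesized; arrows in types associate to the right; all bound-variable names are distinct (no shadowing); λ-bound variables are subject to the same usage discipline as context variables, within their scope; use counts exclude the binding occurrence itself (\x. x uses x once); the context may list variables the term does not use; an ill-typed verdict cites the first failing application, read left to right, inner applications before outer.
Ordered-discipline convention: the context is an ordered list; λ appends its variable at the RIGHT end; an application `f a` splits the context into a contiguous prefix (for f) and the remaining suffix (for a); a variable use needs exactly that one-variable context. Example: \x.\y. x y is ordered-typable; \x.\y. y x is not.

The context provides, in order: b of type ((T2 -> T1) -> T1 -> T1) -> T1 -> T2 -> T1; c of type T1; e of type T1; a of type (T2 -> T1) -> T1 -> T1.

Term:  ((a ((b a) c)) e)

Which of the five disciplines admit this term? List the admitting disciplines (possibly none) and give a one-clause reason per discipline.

admitted in: relevant, unrestricted
counts: b: 1×, c: 1×, e: 1×, a: 2×
order of uses: a, b, a, c, e
typing: ✓ — T1
ordered ✗ (needs contraction — a ×2)
linear ✗ (needs contraction — a ×2)
affine ✗ (needs contraction — a ×2)
relevant ✓ (at least one use each (b, c, e, a))
unrestricted ✓ (type-checks (T1) and nothing is barred)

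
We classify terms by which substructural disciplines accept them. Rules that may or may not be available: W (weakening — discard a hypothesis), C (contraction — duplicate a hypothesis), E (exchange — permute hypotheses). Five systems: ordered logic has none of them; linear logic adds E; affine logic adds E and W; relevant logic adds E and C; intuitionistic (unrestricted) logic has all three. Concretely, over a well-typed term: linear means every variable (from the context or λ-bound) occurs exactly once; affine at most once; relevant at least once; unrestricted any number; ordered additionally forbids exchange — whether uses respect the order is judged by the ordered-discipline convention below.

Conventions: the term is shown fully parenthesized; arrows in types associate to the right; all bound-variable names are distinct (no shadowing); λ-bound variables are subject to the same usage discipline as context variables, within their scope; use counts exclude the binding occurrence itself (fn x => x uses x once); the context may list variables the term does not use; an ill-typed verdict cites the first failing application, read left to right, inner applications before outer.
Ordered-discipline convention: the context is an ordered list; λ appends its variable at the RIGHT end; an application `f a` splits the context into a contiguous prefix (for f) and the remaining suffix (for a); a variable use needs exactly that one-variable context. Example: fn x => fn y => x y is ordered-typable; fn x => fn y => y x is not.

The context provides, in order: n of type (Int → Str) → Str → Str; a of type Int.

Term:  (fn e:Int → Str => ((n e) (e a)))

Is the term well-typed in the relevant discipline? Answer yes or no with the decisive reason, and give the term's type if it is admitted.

yes — n, a, e: all used, weakening unneeded; term : (Int → Str) → Str
usage: n=1; a=1; e (bound)=2
use order (left to right): n, e, e, a
typing: well-typed — term : (Int → Str) → Str
across the five disciplines: ordered ✗, linear ✗, affine ✗, relevant ✓, unrestricted ✓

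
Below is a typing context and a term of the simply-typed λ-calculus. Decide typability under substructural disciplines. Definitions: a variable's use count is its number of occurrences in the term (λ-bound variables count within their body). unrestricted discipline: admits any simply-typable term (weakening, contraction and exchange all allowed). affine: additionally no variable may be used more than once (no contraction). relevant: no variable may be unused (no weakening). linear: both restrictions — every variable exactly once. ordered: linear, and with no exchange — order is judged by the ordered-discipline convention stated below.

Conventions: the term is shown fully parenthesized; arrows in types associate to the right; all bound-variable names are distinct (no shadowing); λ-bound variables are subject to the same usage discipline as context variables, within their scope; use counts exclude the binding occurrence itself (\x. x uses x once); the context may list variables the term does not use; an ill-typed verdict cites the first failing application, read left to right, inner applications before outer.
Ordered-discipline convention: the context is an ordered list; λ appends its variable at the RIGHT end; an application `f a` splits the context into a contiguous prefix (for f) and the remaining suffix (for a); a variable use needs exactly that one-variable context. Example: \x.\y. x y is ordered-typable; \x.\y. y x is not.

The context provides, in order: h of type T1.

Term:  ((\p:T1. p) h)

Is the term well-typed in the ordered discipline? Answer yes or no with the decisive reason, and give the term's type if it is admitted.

yes — single-use (h, p), ordered derivation ok; term : T1
counts: h: 1×; p (λ-bound): 1×
use order (left to right): p, h
typing: well-typed — term : T1
per-discipline verdicts: ordered ✓ | linear ✓ | affine ✓ | relevant ✓ | unrestricted ✓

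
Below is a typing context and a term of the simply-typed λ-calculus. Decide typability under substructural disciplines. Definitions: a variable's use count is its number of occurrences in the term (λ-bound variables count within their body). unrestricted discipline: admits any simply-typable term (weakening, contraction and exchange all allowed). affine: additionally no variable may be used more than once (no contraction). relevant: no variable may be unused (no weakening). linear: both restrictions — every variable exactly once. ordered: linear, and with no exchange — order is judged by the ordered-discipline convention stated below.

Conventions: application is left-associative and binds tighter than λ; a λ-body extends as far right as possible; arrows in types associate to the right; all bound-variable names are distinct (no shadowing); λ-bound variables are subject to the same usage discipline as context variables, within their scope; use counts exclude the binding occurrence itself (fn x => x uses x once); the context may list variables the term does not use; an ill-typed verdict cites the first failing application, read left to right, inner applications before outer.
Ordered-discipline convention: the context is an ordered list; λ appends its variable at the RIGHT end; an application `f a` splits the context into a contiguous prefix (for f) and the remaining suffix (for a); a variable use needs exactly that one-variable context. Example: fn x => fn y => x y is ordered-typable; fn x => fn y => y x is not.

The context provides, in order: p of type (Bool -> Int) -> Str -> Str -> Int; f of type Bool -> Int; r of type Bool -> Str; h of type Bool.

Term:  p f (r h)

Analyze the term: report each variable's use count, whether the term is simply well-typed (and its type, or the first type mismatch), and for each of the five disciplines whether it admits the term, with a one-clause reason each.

variable uses: p: 1×; f: 1×; r: 1×; h: 1×
use order (left to right): p, f, r, h
typing: ✓ — Str -> Int
ordered: ✓, one use each (p, f, r, h); ordered split holds
linear: ✓, each of p, f, r, h used exactly once
affine: ✓, none of p, f, r, h used more than once
relevant: ✓, at least one use each (p, f, r, h)
unrestricted: ✓, typability at Str -> Int is all that's needed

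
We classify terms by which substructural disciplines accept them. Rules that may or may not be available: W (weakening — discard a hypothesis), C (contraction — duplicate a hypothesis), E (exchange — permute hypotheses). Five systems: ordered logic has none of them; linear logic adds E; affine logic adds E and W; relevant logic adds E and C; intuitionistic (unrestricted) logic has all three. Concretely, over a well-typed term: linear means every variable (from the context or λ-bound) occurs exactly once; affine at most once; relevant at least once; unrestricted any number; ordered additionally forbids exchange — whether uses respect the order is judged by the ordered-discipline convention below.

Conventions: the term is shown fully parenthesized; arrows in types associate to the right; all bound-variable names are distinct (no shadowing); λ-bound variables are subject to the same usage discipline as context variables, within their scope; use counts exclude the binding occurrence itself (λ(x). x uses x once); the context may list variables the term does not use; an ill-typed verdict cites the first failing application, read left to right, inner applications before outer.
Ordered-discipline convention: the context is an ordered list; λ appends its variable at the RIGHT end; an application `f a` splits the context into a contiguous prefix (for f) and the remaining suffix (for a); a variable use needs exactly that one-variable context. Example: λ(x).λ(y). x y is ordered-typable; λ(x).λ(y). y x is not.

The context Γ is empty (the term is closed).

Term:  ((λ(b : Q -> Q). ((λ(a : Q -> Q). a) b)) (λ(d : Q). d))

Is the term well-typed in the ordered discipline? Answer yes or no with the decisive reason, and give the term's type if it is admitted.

yes — single-use (b, a, d), ordered derivation ok; term : Q -> Q
use counts: b (bound): 1; a (bound): 1; d (bound): 1
use order (left to right): a, b, d
typing: well-typed — term : Q -> Q
all disciplines: ordered ✓; linear ✓; affine ✓; relevant ✓; unrestricted ✓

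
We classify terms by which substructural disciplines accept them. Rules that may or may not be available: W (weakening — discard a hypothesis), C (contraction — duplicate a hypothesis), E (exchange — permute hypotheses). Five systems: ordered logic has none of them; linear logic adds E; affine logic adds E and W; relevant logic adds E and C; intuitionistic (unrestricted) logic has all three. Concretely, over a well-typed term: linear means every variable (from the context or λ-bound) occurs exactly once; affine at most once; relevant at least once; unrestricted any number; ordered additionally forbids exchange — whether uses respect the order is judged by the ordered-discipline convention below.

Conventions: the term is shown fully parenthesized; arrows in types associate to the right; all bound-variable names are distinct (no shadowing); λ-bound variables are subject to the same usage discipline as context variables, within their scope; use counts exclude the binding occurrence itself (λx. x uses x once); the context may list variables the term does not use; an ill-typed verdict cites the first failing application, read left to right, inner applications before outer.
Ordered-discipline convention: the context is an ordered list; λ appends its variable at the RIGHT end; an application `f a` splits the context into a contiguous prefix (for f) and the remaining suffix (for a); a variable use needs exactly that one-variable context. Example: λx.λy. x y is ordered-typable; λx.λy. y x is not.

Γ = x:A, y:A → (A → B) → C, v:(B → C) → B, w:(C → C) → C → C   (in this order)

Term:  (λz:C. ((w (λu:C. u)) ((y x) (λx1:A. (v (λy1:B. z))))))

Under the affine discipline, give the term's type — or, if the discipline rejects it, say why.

term : C → C
variable uses: x=1, y=1, v=1, w=1, z (λ-bound)=1, u (λ-bound)=1, x1 (λ-bound)=0, y1 (λ-bound)=0
left-to-right use order: w, u, y, x, v, z
typing: the term checks, with type C → C
across the five disciplines: ordered ✗; linear ✗; affine ✓; relevant ✗; unrestricted ✓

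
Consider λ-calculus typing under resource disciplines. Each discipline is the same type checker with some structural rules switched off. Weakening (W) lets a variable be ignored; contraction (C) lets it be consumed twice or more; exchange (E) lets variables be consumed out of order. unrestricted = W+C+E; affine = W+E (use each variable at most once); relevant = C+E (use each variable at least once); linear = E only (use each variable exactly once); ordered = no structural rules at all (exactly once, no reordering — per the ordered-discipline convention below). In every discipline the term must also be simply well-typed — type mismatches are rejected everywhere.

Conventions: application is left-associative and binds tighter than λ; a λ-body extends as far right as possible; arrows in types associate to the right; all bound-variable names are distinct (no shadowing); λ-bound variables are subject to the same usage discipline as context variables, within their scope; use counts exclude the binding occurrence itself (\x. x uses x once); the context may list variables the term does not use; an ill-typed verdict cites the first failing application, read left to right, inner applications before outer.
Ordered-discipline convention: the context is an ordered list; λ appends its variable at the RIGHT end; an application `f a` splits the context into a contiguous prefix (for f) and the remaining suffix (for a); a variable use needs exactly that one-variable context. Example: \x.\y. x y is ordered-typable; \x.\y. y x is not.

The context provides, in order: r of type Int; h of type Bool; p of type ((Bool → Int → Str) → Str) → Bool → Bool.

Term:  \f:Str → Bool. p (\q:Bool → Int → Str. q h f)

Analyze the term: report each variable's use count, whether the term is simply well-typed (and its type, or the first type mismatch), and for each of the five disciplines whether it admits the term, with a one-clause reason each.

usage: r=0, h=1, p=1, f (λ-bound)=1, q (λ-bound)=1
left-to-right use order: p, q, h, f
typing: ill-typed: an application expects Int but receives Str → Bool
ordered ✗ (a type mismatch blocks all five)
linear ✗ (the type mismatch rejects it)
affine ✗ (not simply typable)
relevant ✗ (fails simple typing)
unrestricted ✗ (a type mismatch blocks all five)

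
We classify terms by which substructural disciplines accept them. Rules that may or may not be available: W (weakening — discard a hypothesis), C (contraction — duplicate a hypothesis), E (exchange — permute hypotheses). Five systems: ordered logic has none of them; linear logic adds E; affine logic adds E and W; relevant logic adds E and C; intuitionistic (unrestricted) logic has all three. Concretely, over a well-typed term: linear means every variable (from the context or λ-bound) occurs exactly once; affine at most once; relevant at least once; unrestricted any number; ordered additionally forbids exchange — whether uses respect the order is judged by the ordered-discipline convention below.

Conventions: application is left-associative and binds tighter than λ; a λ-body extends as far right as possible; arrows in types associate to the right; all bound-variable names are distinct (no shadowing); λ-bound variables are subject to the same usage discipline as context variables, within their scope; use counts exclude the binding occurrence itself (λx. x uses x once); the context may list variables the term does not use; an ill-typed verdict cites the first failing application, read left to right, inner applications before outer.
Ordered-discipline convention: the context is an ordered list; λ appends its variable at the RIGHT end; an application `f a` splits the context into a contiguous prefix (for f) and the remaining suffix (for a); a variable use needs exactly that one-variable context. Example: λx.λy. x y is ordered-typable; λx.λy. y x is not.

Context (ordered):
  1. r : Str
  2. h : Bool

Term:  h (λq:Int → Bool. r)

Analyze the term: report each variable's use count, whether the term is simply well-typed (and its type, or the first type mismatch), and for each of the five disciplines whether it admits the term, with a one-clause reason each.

usage: r=1; h=1; q (bound)=0
order of uses: h, r
typing: ill-typed: applying a non-function (Bool)
ordered: ✗, not simply typable
linear: ✗, fails simple typing
affine: ✗, a type mismatch blocks all five
relevant: ✗, the type mismatch rejects it
unrestricted: ✗, not simply typable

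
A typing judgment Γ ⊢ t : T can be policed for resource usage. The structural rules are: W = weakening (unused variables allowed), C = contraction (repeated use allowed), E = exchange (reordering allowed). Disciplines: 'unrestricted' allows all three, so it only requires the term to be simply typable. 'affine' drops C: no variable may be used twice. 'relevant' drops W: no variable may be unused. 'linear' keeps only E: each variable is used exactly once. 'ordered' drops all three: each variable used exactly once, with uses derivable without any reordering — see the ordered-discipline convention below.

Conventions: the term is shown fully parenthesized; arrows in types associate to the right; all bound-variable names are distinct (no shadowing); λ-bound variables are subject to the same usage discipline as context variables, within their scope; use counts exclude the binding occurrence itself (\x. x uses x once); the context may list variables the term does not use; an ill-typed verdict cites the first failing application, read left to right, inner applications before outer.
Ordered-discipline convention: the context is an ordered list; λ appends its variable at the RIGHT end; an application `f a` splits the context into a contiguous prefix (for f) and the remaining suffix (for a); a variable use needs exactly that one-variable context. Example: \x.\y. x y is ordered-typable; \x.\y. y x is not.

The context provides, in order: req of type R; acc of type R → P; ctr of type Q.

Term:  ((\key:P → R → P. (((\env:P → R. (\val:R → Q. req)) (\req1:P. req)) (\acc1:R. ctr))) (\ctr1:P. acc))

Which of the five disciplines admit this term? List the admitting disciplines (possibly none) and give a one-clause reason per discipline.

admitted by: unrestricted
variable uses: req: 2; acc: 1; ctr: 1; key (λ-bound): 0; env (λ-bound): 0; val (λ-bound): 0; req1 (λ-bound): 0; acc1 (λ-bound): 0; ctr1 (λ-bound): 0
uses in reading order: req, req, ctr, acc
typing: the term checks, with type R
ordered ✗ (req ×2 used more than once (contraction); unused: key, env, val, req1, acc1, ctr1 — weakening required)
linear ✗ (req ×2 used more than once (contraction); unused: key, env, val, req1, acc1, ctr1 — weakening required)
affine ✗ (req ×2 used more than once (contraction))
relevant ✗ (unused: key, env, val, req1, acc1, ctr1 — weakening required)
unrestricted ✓ (simply typable at R; W, C, E all held)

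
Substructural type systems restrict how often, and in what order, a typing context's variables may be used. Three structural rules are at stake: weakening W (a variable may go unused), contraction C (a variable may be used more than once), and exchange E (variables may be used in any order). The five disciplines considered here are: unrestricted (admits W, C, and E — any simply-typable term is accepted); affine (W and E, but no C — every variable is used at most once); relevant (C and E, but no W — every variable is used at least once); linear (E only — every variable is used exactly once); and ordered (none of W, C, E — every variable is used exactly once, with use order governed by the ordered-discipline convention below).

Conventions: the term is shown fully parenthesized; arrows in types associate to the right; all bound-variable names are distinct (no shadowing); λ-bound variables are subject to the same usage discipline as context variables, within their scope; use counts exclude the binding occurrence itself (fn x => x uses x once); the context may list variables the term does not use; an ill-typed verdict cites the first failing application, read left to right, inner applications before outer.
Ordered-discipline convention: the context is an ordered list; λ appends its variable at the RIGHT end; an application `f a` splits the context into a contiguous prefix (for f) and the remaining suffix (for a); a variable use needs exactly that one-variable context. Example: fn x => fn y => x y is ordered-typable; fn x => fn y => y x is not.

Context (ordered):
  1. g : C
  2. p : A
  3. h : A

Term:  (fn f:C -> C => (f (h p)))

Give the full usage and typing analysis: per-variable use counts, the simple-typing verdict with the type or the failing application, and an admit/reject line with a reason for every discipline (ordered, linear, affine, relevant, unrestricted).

counts: g=0; p=1; h=1; f (λ-bound)=1
left-to-right use order: f, h, p
typing: ill-typed: applying a non-function (A)
ordered ✗ (the type mismatch rejects it)
linear ✗ (not simply typable)
affine ✗ (fails simple typing)
relevant ✗ (a type mismatch blocks all five)
unrestricted ✗ (the type mismatch rejects it)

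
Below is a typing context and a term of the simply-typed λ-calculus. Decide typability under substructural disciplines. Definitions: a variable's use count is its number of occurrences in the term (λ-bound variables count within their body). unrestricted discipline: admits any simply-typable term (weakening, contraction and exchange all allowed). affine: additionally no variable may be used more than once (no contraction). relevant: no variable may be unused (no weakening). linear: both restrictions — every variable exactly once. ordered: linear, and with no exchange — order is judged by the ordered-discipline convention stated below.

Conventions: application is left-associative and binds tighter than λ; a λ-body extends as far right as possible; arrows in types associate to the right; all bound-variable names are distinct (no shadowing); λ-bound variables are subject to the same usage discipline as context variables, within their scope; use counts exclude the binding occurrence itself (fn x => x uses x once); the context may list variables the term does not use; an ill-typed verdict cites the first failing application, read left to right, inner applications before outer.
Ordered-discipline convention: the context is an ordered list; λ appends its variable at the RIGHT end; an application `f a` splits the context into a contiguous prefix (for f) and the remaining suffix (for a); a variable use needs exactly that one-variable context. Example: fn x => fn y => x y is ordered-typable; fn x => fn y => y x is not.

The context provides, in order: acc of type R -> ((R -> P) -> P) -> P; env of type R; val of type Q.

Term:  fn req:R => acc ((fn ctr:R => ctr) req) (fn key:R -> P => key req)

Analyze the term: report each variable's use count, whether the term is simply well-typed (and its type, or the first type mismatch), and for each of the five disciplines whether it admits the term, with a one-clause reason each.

usage: acc ×1, env ×0, val ×0, req (bound) ×2, ctr (bound) ×1, key (bound) ×1
uses in reading order: acc, ctr, req, key, req
typing: the term checks, with type R -> P
ordered ✗ (req ×2 used more than once (contraction); env, val never used (weakening))
linear ✗ (req ×2 used more than once (contraction); env, val never used (weakening))
affine ✗ (req ×2 used more than once (contraction))
relevant ✗ (env, val never used (weakening))
unrestricted ✓ (typability at R -> P is all that's needed)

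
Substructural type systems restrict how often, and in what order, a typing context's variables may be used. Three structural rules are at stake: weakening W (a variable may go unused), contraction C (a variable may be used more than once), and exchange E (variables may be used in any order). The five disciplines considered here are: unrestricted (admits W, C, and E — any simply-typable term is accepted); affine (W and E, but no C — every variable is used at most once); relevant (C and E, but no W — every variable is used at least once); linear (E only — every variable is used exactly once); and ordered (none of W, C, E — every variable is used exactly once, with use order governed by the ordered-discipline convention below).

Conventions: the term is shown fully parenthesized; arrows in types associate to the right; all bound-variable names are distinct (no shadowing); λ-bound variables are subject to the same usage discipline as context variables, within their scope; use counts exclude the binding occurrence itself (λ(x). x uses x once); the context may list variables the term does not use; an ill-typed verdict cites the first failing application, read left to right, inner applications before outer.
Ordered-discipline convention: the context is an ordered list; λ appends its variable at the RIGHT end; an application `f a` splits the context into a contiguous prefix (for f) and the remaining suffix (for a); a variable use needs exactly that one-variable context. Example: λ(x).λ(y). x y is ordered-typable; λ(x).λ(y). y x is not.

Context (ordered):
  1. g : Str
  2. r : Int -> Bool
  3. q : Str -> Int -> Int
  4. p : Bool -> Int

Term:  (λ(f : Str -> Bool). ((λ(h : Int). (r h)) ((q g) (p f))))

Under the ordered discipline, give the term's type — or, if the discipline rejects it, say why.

not well-typed under ordered — a type mismatch blocks all five
usage: g: 1; r: 1; q: 1; p: 1; f (bound): 1; h (bound): 1
uses in reading order: r, h, q, g, p, f
typing: ill-typed: an argument Str -> Bool mismatches the expected Bool
all disciplines: ordered ✗ · linear ✗ · affine ✗ · relevant ✗ · unrestricted ✗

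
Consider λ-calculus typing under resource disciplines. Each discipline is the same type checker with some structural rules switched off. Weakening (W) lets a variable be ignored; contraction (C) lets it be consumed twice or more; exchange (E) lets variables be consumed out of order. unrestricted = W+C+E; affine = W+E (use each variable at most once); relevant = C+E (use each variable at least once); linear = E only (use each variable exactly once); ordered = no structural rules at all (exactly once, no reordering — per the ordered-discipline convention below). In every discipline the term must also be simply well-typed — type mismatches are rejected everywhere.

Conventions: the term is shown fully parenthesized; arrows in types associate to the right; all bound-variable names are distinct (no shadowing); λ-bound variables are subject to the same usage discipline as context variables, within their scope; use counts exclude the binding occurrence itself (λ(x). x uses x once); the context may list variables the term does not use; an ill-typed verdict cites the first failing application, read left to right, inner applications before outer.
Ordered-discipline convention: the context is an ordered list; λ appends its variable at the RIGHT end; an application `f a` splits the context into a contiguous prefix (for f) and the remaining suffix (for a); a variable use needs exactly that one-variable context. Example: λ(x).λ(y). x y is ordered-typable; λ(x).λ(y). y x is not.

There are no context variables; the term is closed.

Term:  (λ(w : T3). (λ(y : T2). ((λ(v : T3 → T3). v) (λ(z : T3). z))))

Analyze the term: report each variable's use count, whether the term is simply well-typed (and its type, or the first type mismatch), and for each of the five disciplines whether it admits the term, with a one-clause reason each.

variable uses: w (bound): 0, y (bound): 0, v (bound): 1, z (bound): 1
use order (left to right): v, z
typing: the term checks, with type T3 → T2 → T3 → T3
ordered: ✗ — w, y left unused
linear: ✗ — w, y left unused
affine: ✓ — w, y, v, z: no repeats, contraction unneeded
relevant: ✗ — w, y left unused
unrestricted: ✓ — typability at T3 → T2 → T3 → T3 is all that's needed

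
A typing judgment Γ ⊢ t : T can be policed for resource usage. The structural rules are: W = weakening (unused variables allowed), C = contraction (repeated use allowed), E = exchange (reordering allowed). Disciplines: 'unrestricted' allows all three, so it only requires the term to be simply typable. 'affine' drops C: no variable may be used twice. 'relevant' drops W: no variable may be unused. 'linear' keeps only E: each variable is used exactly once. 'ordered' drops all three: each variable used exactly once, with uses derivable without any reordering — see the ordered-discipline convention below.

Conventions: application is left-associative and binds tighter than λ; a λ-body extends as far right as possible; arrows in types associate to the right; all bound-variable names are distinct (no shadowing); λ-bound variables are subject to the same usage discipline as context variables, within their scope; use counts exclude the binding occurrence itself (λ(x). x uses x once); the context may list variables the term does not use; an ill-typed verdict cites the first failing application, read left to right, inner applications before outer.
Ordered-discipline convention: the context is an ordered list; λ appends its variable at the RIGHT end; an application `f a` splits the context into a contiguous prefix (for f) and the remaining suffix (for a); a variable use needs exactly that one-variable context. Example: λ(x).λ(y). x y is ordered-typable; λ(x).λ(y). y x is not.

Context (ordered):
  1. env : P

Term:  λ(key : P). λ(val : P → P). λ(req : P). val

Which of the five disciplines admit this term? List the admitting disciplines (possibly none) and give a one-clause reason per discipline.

accepted by: affine, unrestricted
counts: env ×0; key [bound] ×0; val [bound] ×1; req [bound] ×0
order of uses: val
typing: well-typed at P → (P → P) → P → P → P
ordered ✗ (needs weakening: env, key, req unused)
linear ✗ (needs weakening: env, key, req unused)
affine ✓ (env, key, val, req: no repeats, contraction unneeded)
relevant ✗ (needs weakening: env, key, req unused)
unrestricted ✓ (well-typed at P → (P → P) → P → P → P; no restrictions here)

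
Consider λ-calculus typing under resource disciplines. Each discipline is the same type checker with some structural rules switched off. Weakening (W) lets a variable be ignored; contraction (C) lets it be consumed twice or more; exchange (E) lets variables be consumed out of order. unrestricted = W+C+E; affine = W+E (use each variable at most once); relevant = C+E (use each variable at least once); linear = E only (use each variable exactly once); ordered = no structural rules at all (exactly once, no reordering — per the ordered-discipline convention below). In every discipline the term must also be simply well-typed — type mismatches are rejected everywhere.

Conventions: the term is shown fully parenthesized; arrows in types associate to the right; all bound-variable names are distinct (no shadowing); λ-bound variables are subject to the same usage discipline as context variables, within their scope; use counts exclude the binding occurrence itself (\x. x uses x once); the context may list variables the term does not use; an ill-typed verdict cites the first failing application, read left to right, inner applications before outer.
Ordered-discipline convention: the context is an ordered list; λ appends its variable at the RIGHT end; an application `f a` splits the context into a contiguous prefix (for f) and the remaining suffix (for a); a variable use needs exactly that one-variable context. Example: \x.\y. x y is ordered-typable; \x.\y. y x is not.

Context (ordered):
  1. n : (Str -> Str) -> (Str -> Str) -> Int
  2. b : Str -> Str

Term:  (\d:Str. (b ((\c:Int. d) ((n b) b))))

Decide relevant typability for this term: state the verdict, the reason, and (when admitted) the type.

no — needs weakening: c unused
variable uses: n ×1; b ×3; d (bound) ×1; c (bound) ×0
left-to-right use order: b, d, n, b, b
typing: well-typed — term : Str -> Str
per-discipline verdicts: ordered ✗, linear ✗, affine ✗, relevant ✗, unrestricted ✓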